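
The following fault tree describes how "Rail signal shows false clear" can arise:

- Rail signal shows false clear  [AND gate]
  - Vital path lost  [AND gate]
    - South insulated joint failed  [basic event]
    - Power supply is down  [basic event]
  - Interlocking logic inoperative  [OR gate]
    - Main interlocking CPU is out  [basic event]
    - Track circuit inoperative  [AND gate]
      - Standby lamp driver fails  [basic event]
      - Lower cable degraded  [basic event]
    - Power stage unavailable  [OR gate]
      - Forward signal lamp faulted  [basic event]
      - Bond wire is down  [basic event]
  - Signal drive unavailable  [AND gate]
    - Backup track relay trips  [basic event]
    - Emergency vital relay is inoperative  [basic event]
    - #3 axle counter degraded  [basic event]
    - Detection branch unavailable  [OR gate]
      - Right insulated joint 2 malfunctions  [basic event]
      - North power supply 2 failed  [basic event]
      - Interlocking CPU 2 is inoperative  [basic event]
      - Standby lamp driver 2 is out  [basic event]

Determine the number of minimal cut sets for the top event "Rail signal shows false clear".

16

Vital path lost [AND]: one cut set from each child combined → 1 × 1 = 1 cut set(s).
Track circuit inoperative [AND]: one cut set from each child combined → 1 × 1 = 1 cut set(s).
Power stage unavailable [OR]: union of children's cut sets → 2 cut set(s).
Interlocking logic inoperative [OR]: union of children's cut sets → 4 cut set(s).
Detection branch unavailable [OR]: union of children's cut sets → 4 cut set(s).
Signal drive unavailable [AND]: one cut set from each child combined → 1 × 1 × 1 × 4 = 4 cut set(s).
Rail signal shows false clear [AND]: one cut set from each child combined → 1 × 4 × 4 = 16 cut set(s).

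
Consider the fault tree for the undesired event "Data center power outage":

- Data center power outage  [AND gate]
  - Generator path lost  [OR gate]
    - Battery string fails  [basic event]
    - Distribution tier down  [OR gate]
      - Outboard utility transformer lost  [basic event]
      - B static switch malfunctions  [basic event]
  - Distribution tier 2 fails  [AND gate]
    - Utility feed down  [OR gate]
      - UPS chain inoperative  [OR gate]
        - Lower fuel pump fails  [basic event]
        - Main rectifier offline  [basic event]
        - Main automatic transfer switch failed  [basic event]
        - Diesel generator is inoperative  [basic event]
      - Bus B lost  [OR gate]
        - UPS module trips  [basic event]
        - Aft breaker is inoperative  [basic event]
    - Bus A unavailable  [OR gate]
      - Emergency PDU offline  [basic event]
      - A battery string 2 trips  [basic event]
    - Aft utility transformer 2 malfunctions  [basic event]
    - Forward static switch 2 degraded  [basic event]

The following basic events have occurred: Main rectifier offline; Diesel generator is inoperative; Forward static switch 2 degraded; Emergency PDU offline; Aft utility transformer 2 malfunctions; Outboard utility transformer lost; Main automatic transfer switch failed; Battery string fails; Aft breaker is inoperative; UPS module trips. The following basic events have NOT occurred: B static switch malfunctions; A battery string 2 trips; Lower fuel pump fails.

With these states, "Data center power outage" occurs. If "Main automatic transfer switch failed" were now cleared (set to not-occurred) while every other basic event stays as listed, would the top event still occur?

Counterfactual: set "Main automatic transfer switch failed" to not occurred.
Distribution tier down [OR]: Outboard utility transformer lost=occurs, B static switch malfunctions=not → at least one input occurs → occurs.
Generator path lost [OR]: Battery string fails=occurs, Distribution tier down=occurs → at least one input occurs → occurs.
UPS chain inoperative [OR]: Lower fuel pump fails=not, Main rectifier offline=occurs, Main automatic transfer switch failed=not, Diesel generator is inoperative=occurs → at least one input occurs → occurs.
Bus B lost [OR]: UPS module trips=occurs, Aft breaker is inoperative=occurs → at least one input occurs → occurs.
Utility feed down [OR]: UPS chain inoperative=occurs, Bus B lost=occurs → at least one input occurs → occurs.
Bus A unavailable [OR]: Emergency PDU offline=occurs, A battery string 2 trips=not → at least one input occurs → occurs.
Distribution tier 2 fails [AND]: Utility feed down=occurs, Bus A unavailable=occurs, Aft utility transformer 2 malfunctions=occurs, Forward static switch 2 degraded=occurs → all inputs occur → occurs.
Data center power outage [AND]: Generator path lost=occurs, Distribution tier 2 fails=occurs → all inputs occur → occurs.

Yes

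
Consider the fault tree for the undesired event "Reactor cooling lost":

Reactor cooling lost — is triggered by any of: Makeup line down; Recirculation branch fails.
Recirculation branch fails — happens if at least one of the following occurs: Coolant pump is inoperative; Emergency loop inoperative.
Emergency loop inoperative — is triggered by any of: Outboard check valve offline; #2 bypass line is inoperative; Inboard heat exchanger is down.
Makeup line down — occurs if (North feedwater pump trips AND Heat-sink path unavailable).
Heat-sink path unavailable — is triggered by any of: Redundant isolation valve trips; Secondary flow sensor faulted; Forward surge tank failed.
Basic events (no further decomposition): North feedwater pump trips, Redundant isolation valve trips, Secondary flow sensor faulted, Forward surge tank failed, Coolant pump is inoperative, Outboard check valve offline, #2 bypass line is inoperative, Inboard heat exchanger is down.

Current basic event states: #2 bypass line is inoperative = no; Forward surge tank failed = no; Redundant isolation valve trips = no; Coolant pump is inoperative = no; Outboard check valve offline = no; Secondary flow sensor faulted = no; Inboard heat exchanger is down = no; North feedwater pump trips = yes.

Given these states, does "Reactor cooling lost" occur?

No

Heat-sink path unavailable [OR]: Redundant isolation valve trips=not, Secondary flow sensor faulted=not, Forward surge tank failed=not → no input occurs → does not occur.
Makeup line down [AND]: North feedwater pump trips=occurs, Heat-sink path unavailable=not → not all inputs occur → does not occur.
Emergency loop inoperative [OR]: Outboard check valve offline=not, #2 bypass line is inoperative=not, Inboard heat exchanger is down=not → no input occurs → does not occur.
Recirculation branch fails [OR]: Coolant pump is inoperative=not, Emergency loop inoperative=not → no input occurs → does not occur.
Reactor cooling lost [OR]: Makeup line down=not, Recirculation branch fails=not → no input occurs → does not occur.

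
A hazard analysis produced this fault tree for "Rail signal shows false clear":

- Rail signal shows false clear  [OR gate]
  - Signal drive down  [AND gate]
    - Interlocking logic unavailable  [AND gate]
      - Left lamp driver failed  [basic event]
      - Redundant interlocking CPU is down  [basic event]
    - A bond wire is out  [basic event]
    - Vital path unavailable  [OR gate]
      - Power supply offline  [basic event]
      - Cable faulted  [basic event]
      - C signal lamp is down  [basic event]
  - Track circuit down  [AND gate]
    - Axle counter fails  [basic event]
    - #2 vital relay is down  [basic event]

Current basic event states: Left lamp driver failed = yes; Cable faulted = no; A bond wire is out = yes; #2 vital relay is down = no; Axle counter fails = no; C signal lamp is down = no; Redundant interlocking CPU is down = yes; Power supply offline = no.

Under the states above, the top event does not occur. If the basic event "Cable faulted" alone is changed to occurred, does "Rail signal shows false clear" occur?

Yes

Counterfactual: set "Cable faulted" to occurred.
Interlocking logic unavailable [AND]: Left lamp driver failed=occurs, Redundant interlocking CPU is down=occurs → all inputs occur → occurs.
Vital path unavailable [OR]: Power supply offline=not, Cable faulted=occurs, C signal lamp is down=not → at least one input occurs → occurs.
Signal drive down [AND]: Interlocking logic unavailable=occurs, A bond wire is out=occurs, Vital path unavailable=occurs → all inputs occur → occurs.
Track circuit down [AND]: Axle counter fails=not, #2 vital relay is down=not → not all inputs occur → does not occur.
Rail signal shows false clear [OR]: Signal drive down=occurs, Track circuit down=not → at least one input occurs → occurs.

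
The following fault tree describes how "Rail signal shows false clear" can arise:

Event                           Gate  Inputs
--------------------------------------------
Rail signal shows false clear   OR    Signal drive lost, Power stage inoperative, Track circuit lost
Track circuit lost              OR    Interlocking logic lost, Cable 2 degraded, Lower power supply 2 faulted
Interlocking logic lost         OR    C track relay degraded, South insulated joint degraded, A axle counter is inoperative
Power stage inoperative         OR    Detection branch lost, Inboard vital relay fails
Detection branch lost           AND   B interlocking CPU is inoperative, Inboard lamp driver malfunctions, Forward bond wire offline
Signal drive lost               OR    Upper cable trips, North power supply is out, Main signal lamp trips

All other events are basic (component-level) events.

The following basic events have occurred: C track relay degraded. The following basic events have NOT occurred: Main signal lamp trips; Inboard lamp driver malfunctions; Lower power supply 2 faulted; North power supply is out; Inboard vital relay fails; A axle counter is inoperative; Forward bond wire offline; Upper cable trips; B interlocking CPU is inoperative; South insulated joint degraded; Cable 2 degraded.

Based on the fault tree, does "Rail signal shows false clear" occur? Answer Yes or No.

Signal drive lost [OR]: Upper cable trips=not, North power supply is out=not, Main signal lamp trips=not → no input occurs → does not occur.
Detection branch lost [AND]: B interlocking CPU is inoperative=not, Inboard lamp driver malfunctions=not, Forward bond wire offline=not → not all inputs occur → does not occur.
Power stage inoperative [OR]: Detection branch lost=not, Inboard vital relay fails=not → no input occurs → does not occur.
Interlocking logic lost [OR]: C track relay degraded=occurs, South insulated joint degraded=not, A axle counter is inoperative=not → at least one input occurs → occurs.
Track circuit lost [OR]: Interlocking logic lost=occurs, Cable 2 degraded=not, Lower power supply 2 faulted=not → at least one input occurs → occurs.
Rail signal shows false clear [OR]: Signal drive lost=not, Power stage inoperative=not, Track circuit lost=occurs → at least one input occurs → occurs.

Yes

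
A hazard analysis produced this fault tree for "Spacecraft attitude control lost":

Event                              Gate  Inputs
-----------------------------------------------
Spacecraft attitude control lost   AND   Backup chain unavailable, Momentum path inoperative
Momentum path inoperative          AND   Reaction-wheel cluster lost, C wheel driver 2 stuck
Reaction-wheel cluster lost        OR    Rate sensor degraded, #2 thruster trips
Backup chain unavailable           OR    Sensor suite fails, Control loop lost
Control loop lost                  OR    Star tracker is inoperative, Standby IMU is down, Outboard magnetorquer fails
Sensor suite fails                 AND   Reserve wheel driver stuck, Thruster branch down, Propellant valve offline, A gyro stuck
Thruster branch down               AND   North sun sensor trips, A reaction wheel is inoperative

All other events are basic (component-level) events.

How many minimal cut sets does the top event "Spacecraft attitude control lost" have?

Thruster branch down [AND]: one cut set from each child combined → 1 × 1 = 1 cut set(s).
Sensor suite fails [AND]: one cut set from each child combined → 1 × 1 × 1 × 1 = 1 cut set(s).
Control loop lost [OR]: union of children's cut sets → 3 cut set(s).
Backup chain unavailable [OR]: union of children's cut sets → 4 cut set(s).
Reaction-wheel cluster lost [OR]: union of children's cut sets → 2 cut set(s).
Momentum path inoperative [AND]: one cut set from each child combined → 2 × 1 = 2 cut set(s).
Spacecraft attitude control lost [AND]: one cut set from each child combined → 4 × 2 = 8 cut set(s).
Minimal cut sets: {A gyro stuck, A reaction wheel is inoperative, C wheel driver 2 stuck, North sun sensor trips, Propellant valve offline, Rate sensor degraded, Reserve wheel driver stuck}; {#2 thruster trips, A gyro stuck, A reaction wheel is inoperative, C wheel driver 2 stuck, North sun sensor trips, Propellant valve offline, Reserve wheel driver stuck}; {C wheel driver 2 stuck, Rate sensor degraded, Star tracker is inoperative}; {#2 thruster trips, C wheel driver 2 stuck, Star tracker is inoperative}; {C wheel driver 2 stuck, Rate sensor degraded, Standby IMU is down}; {#2 thruster trips, C wheel driver 2 stuck, Standby IMU is down}; {C wheel driver 2 stuck, Outboard magnetorquer fails, Rate sensor degraded}; {#2 thruster trips, C wheel driver 2 stuck, Outboard magnetorquer fails}.

8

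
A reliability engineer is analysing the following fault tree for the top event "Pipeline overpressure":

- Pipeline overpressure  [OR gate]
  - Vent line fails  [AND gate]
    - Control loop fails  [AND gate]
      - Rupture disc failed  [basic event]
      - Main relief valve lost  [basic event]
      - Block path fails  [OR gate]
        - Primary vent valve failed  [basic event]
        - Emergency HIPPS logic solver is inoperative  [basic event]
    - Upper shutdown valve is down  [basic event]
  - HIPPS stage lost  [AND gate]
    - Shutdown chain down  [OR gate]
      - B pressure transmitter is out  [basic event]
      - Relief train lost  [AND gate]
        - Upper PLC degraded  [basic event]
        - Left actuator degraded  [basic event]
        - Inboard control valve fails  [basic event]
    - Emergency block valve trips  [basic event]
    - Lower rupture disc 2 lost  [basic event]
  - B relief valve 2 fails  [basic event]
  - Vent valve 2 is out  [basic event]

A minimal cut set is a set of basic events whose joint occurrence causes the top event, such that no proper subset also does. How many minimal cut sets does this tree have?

Block path fails [OR]: union of children's cut sets → 2 cut set(s).
Control loop fails [AND]: one cut set from each child combined → 1 × 1 × 2 = 2 cut set(s).
Vent line fails [AND]: one cut set from each child combined → 2 × 1 = 2 cut set(s).
Relief train lost [AND]: one cut set from each child combined → 1 × 1 × 1 = 1 cut set(s).
Shutdown chain down [OR]: union of children's cut sets → 2 cut set(s).
HIPPS stage lost [AND]: one cut set from each child combined → 2 × 1 × 1 = 2 cut set(s).
Pipeline overpressure [OR]: union of children's cut sets → 6 cut set(s).
Minimal cut sets: {Main relief valve lost, Primary vent valve failed, Rupture disc failed, Upper shutdown valve is down}; {Emergency HIPPS logic solver is inoperative, Main relief valve lost, Rupture disc failed, Upper shutdown valve is down}; {B pressure transmitter is out, Emergency block valve trips, Lower rupture disc 2 lost}; {Emergency block valve trips, Inboard control valve fails, Left actuator degraded, Lower rupture disc 2 lost, Upper PLC degraded}; {B relief valve 2 fails}; {Vent valve 2 is out}.

6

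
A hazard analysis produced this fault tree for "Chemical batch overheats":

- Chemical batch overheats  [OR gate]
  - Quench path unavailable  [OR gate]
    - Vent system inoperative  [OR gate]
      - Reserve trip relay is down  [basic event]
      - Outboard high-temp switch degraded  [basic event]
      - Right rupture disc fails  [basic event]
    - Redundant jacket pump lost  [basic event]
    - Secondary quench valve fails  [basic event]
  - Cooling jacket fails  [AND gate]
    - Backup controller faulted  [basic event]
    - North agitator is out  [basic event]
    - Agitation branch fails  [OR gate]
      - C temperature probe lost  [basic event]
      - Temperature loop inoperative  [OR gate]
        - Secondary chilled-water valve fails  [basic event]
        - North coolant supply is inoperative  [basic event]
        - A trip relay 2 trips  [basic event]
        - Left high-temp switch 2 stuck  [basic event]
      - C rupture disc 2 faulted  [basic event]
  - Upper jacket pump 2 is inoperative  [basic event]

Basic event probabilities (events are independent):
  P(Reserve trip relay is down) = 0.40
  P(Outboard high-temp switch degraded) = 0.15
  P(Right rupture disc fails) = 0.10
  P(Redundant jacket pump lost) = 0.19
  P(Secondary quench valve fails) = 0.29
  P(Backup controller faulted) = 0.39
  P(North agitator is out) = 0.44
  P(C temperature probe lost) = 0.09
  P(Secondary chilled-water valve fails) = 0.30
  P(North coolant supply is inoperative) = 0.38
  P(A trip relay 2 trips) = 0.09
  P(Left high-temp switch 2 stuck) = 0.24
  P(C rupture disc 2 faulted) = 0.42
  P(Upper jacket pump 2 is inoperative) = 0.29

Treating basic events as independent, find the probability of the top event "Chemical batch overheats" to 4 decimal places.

P(Vent system inoperative) [OR] = 1 − (1−0.40) × (1−0.15) × (1−0.10) = 0.541000
P(Quench path unavailable) [OR] = 1 − (1−0.541000) × (1−0.19) × (1−0.29) = 0.736029
P(Temperature loop inoperative) [OR] = 1 − (1−0.30) × (1−0.38) × (1−0.09) × (1−0.24) = 0.699846
P(Agitation branch fails) [OR] = 1 − (1−0.09) × (1−0.699846) × (1−0.42) = 0.841579
P(Cooling jacket fails) [AND] = 0.39 × 0.44 × 0.841579 = 0.144415
P(Chemical batch overheats) [OR] = 1 − (1−0.736029) × (1−0.144415) × (1−0.29) = 0.839647
Rounded to 4 decimal places: P(Chemical batch overheats) ≈ 0.8396.

0.8396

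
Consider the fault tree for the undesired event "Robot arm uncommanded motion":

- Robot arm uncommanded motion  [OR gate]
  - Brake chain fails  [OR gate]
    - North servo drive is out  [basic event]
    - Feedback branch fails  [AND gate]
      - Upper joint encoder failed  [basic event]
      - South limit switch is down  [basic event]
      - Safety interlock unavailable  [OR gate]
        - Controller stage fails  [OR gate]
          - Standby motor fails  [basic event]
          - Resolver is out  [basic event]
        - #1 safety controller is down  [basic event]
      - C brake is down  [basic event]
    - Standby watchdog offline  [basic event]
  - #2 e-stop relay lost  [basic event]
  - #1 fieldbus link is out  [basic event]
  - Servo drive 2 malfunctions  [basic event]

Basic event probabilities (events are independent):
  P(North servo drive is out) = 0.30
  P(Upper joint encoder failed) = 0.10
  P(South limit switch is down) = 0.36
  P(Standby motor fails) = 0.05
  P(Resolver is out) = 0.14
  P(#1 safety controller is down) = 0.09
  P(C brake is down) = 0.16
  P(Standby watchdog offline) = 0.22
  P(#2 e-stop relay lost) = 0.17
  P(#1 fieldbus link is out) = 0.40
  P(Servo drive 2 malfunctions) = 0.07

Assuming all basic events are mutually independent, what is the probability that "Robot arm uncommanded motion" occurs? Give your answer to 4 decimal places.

0.7475

P(Controller stage fails) [OR] = 1 − (1−0.05) × (1−0.14) = 0.183000
P(Safety interlock unavailable) [OR] = 1 − (1−0.183000) × (1−0.09) = 0.256530
P(Feedback branch fails) [AND] = 0.10 × 0.36 × 0.256530 × 0.16 = 0.001478
P(Brake chain fails) [OR] = 1 − (1−0.30) × (1−0.001478) × (1−0.22) = 0.454807
P(Robot arm uncommanded motion) [OR] = 1 − (1−0.454807) × (1−0.17) × (1−0.40) × (1−0.07) = 0.747499
Rounded to 4 decimal places: P(Robot arm uncommanded motion) ≈ 0.7475.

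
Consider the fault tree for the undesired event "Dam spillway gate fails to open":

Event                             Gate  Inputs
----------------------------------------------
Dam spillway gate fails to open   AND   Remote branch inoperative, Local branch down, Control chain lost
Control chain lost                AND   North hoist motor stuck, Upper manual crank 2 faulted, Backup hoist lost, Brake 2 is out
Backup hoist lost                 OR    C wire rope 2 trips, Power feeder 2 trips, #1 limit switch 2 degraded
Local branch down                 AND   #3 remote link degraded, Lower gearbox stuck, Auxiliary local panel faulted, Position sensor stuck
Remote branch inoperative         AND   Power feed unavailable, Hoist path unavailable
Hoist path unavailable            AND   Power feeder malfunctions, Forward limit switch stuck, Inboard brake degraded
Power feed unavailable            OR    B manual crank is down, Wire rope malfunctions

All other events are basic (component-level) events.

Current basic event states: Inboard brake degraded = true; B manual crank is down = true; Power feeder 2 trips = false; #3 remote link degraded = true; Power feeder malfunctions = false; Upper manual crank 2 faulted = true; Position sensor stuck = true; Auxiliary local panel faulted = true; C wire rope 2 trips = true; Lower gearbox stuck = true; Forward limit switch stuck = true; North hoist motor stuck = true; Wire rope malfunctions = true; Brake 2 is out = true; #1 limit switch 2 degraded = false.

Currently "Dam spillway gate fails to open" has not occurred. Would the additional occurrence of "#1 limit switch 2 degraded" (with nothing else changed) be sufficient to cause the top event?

No

Counterfactual: set "#1 limit switch 2 degraded" to occurred.
Power feed unavailable [OR]: B manual crank is down=occurs, Wire rope malfunctions=occurs → at least one input occurs → occurs.
Hoist path unavailable [AND]: Power feeder malfunctions=not, Forward limit switch stuck=occurs, Inboard brake degraded=occurs → not all inputs occur → does not occur.
Remote branch inoperative [AND]: Power feed unavailable=occurs, Hoist path unavailable=not → not all inputs occur → does not occur.
Local branch down [AND]: #3 remote link degraded=occurs, Lower gearbox stuck=occurs, Auxiliary local panel faulted=occurs, Position sensor stuck=occurs → all inputs occur → occurs.
Backup hoist lost [OR]: C wire rope 2 trips=occurs, Power feeder 2 trips=not, #1 limit switch 2 degraded=occurs → at least one input occurs → occurs.
Control chain lost [AND]: North hoist motor stuck=occurs, Upper manual crank 2 faulted=occurs, Backup hoist lost=occurs, Brake 2 is out=occurs → all inputs occur → occurs.
Dam spillway gate fails to open [AND]: Remote branch inoperative=not, Local branch down=occurs, Control chain lost=occurs → not all inputs occur → does not occur.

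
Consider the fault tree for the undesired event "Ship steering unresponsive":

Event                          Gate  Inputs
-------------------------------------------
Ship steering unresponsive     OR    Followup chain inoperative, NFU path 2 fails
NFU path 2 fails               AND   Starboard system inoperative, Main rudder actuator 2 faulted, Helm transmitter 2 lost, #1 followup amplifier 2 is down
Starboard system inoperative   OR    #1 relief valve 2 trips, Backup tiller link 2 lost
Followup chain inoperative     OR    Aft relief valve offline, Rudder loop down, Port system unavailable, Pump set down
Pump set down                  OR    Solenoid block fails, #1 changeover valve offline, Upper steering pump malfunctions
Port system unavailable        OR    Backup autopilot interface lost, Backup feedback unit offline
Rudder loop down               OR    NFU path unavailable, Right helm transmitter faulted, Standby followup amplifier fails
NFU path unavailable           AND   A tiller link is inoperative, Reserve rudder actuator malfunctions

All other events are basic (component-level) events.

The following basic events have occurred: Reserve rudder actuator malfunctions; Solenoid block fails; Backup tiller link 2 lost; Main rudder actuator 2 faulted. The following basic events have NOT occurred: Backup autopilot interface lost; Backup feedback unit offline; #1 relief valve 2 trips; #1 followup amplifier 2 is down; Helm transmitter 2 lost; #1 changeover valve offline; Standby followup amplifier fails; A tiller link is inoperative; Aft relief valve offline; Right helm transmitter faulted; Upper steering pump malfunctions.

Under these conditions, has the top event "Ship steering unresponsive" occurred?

Yes

NFU path unavailable [AND]: A tiller link is inoperative=not, Reserve rudder actuator malfunctions=occurs → not all inputs occur → does not occur.
Rudder loop down [OR]: NFU path unavailable=not, Right helm transmitter faulted=not, Standby followup amplifier fails=not → no input occurs → does not occur.
Port system unavailable [OR]: Backup autopilot interface lost=not, Backup feedback unit offline=not → no input occurs → does not occur.
Pump set down [OR]: Solenoid block fails=occurs, #1 changeover valve offline=not, Upper steering pump malfunctions=not → at least one input occurs → occurs.
Followup chain inoperative [OR]: Aft relief valve offline=not, Rudder loop down=not, Port system unavailable=not, Pump set down=occurs → at least one input occurs → occurs.
Starboard system inoperative [OR]: #1 relief valve 2 trips=not, Backup tiller link 2 lost=occurs → at least one input occurs → occurs.
NFU path 2 fails [AND]: Starboard system inoperative=occurs, Main rudder actuator 2 faulted=occurs, Helm transmitter 2 lost=not, #1 followup amplifier 2 is down=not → not all inputs occur → does not occur.
Ship steering unresponsive [OR]: Followup chain inoperative=occurs, NFU path 2 fails=not → at least one input occurs → occurs.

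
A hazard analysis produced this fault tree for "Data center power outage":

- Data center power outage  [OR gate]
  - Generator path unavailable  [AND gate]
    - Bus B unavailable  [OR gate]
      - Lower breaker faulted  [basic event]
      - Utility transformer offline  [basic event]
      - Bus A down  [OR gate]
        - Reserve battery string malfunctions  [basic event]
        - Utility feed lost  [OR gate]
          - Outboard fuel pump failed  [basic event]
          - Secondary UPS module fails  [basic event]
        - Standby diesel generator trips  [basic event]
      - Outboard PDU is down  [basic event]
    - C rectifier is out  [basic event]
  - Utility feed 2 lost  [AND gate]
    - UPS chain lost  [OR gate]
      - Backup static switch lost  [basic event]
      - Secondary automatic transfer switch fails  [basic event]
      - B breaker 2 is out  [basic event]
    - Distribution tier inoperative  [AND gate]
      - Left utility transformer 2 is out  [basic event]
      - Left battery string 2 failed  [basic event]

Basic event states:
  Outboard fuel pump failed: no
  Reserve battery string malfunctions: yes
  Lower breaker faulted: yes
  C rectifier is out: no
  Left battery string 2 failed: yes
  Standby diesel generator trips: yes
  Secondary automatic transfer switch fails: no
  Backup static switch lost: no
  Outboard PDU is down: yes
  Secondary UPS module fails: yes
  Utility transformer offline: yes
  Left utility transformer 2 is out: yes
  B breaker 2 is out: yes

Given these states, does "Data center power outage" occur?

Yes

Utility feed lost [OR]: Outboard fuel pump failed=not, Secondary UPS module fails=occurs → at least one input occurs → occurs.
Bus A down [OR]: Reserve battery string malfunctions=occurs, Utility feed lost=occurs, Standby diesel generator trips=occurs → at least one input occurs → occurs.
Bus B unavailable [OR]: Lower breaker faulted=occurs, Utility transformer offline=occurs, Bus A down=occurs, Outboard PDU is down=occurs → at least one input occurs → occurs.
Generator path unavailable [AND]: Bus B unavailable=occurs, C rectifier is out=not → not all inputs occur → does not occur.
UPS chain lost [OR]: Backup static switch lost=not, Secondary automatic transfer switch fails=not, B breaker 2 is out=occurs → at least one input occurs → occurs.
Distribution tier inoperative [AND]: Left utility transformer 2 is out=occurs, Left battery string 2 failed=occurs → all inputs occur → occurs.
Utility feed 2 lost [AND]: UPS chain lost=occurs, Distribution tier inoperative=occurs → all inputs occur → occurs.
Data center power outage [OR]: Generator path unavailable=not, Utility feed 2 lost=occurs → at least one input occurs → occurs.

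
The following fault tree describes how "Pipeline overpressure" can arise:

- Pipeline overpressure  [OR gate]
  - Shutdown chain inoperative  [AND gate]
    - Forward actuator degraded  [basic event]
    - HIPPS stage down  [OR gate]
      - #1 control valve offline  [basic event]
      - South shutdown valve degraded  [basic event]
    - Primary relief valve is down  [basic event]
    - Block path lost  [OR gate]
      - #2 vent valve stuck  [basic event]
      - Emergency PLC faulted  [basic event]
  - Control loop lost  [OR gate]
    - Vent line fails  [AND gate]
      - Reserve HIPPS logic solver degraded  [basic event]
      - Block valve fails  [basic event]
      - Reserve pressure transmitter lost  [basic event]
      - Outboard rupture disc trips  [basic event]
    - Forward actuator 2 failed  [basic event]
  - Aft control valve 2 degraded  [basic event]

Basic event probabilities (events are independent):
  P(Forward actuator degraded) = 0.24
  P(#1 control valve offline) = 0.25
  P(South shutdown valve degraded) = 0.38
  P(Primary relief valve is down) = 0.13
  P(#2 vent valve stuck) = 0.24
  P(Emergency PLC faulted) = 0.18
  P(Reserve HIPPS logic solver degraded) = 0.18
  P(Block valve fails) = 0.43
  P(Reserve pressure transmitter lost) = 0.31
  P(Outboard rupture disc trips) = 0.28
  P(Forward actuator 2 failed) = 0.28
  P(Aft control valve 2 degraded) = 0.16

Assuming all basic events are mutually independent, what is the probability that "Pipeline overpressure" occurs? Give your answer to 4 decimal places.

0.4030

P(HIPPS stage down) [OR] = 1 − (1−0.25) × (1−0.38) = 0.535000
P(Block path lost) [OR] = 1 − (1−0.24) × (1−0.18) = 0.376800
P(Shutdown chain inoperative) [AND] = 0.24 × 0.535000 × 0.13 × 0.376800 = 0.006290
P(Vent line fails) [AND] = 0.18 × 0.43 × 0.31 × 0.28 = 0.006718
P(Control loop lost) [OR] = 1 − (1−0.006718) × (1−0.28) = 0.284837
P(Pipeline overpressure) [OR] = 1 − (1−0.006290) × (1−0.284837) × (1−0.16) = 0.403042
Rounded to 4 decimal places: P(Pipeline overpressure) ≈ 0.4030.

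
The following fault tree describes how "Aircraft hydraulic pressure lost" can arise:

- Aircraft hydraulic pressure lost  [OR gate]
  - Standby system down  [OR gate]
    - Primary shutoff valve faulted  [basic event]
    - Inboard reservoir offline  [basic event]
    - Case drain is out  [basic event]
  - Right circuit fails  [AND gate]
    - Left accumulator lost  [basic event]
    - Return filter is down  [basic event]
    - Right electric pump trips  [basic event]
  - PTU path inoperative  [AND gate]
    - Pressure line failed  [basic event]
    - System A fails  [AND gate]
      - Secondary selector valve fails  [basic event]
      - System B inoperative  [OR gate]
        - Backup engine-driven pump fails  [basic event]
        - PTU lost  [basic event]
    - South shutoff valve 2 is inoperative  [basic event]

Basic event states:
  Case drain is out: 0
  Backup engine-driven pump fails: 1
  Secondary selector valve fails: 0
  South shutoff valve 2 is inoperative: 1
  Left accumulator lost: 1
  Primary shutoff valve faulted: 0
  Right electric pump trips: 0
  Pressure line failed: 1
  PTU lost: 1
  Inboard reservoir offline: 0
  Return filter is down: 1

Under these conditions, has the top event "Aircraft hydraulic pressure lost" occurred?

No

Standby system down [OR]: Primary shutoff valve faulted=not, Inboard reservoir offline=not, Case drain is out=not → no input occurs → does not occur.
Right circuit fails [AND]: Left accumulator lost=occurs, Return filter is down=occurs, Right electric pump trips=not → not all inputs occur → does not occur.
System B inoperative [OR]: Backup engine-driven pump fails=occurs, PTU lost=occurs → at least one input occurs → occurs.
System A fails [AND]: Secondary selector valve fails=not, System B inoperative=occurs → not all inputs occur → does not occur.
PTU path inoperative [AND]: Pressure line failed=occurs, System A fails=not, South shutoff valve 2 is inoperative=occurs → not all inputs occur → does not occur.
Aircraft hydraulic pressure lost [OR]: Standby system down=not, Right circuit fails=not, PTU path inoperative=not → no input occurs → does not occur.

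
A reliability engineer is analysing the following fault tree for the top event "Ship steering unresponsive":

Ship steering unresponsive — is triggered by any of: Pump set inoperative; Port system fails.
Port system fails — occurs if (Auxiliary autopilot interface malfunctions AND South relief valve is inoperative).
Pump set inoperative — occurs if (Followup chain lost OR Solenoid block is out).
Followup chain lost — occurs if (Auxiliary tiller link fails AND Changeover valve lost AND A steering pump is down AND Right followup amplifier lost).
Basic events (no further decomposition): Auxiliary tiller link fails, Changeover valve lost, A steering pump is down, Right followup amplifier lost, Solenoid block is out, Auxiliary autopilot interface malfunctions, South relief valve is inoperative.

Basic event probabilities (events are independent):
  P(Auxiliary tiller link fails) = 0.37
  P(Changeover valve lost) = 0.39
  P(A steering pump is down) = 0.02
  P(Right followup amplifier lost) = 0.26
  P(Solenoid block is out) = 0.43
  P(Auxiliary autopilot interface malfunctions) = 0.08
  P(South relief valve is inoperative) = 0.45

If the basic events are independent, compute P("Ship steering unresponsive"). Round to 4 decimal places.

0.4509

P(Followup chain lost) [AND] = 0.37 × 0.39 × 0.02 × 0.26 = 0.000750
P(Pump set inoperative) [OR] = 1 − (1−0.000750) × (1−0.43) = 0.430428
P(Port system fails) [AND] = 0.08 × 0.45 = 0.036000
P(Ship steering unresponsive) [OR] = 1 − (1−0.430428) × (1−0.036000) = 0.450933
Rounded to 4 decimal places: P(Ship steering unresponsive) ≈ 0.4509.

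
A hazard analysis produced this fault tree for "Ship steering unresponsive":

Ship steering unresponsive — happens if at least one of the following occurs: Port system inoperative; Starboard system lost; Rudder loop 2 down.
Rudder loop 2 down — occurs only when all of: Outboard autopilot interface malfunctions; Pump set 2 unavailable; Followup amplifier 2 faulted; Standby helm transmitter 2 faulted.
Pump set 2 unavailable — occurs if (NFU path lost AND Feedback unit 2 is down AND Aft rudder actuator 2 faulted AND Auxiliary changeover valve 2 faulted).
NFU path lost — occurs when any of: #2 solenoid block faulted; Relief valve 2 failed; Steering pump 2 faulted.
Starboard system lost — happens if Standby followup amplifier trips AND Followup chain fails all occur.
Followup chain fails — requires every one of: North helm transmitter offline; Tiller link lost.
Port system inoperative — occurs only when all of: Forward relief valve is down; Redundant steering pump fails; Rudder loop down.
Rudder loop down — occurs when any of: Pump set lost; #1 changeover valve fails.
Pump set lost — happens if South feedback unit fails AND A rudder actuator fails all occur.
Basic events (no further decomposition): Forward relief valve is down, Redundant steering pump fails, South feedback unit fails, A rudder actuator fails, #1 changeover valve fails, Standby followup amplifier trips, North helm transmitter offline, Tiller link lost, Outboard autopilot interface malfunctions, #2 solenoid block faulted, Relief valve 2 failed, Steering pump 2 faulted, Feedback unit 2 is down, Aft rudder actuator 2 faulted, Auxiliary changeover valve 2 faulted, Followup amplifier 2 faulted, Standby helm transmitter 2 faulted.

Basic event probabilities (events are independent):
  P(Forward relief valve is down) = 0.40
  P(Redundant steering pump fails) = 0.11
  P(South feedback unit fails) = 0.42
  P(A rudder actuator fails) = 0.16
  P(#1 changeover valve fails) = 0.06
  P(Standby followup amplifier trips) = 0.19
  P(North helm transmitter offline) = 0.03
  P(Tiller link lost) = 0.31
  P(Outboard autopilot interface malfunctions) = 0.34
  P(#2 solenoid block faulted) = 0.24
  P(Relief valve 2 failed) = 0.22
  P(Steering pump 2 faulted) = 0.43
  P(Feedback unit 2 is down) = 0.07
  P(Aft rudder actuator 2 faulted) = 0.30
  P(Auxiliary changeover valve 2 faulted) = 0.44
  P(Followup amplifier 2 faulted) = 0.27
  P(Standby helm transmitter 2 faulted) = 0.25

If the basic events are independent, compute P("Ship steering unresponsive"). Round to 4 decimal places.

0.0073

P(Pump set lost) [AND] = 0.42 × 0.16 = 0.067200
P(Rudder loop down) [OR] = 1 − (1−0.067200) × (1−0.06) = 0.123168
P(Port system inoperative) [AND] = 0.40 × 0.11 × 0.123168 = 0.005419
P(Followup chain fails) [AND] = 0.03 × 0.31 = 0.009300
P(Starboard system lost) [AND] = 0.19 × 0.009300 = 0.001767
P(NFU path lost) [OR] = 1 − (1−0.24) × (1−0.22) × (1−0.43) = 0.662104
P(Pump set 2 unavailable) [AND] = 0.662104 × 0.07 × 0.30 × 0.44 = 0.006118
P(Rudder loop 2 down) [AND] = 0.34 × 0.006118 × 0.27 × 0.25 = 0.000140
P(Ship steering unresponsive) [OR] = 1 − (1−0.005419) × (1−0.001767) × (1−0.000140) = 0.007315
Rounded to 4 decimal places: P(Ship steering unresponsive) ≈ 0.0073.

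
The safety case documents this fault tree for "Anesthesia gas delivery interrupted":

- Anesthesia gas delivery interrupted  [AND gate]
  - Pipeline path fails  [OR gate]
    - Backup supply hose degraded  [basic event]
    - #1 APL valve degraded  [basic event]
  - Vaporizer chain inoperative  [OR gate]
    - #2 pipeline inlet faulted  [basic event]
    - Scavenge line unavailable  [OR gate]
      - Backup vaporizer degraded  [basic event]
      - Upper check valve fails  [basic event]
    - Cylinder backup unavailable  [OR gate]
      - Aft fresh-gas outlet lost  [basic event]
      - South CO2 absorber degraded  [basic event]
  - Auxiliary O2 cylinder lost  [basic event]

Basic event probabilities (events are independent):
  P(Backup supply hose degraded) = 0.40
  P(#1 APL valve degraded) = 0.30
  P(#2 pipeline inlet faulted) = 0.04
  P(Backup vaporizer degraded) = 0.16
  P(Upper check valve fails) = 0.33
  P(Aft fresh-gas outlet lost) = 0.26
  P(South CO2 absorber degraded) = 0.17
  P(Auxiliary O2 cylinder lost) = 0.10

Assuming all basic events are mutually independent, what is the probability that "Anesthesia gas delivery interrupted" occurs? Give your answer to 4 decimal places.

P(Pipeline path fails) [OR] = 1 − (1−0.40) × (1−0.30) = 0.580000
P(Scavenge line unavailable) [OR] = 1 − (1−0.16) × (1−0.33) = 0.437200
P(Cylinder backup unavailable) [OR] = 1 − (1−0.26) × (1−0.17) = 0.385800
P(Vaporizer chain inoperative) [OR] = 1 − (1−0.04) × (1−0.437200) × (1−0.385800) = 0.668155
P(Anesthesia gas delivery interrupted) [AND] = 0.580000 × 0.668155 × 0.10 = 0.038753
Rounded to 4 decimal places: P(Anesthesia gas delivery interrupted) ≈ 0.0388.

0.0388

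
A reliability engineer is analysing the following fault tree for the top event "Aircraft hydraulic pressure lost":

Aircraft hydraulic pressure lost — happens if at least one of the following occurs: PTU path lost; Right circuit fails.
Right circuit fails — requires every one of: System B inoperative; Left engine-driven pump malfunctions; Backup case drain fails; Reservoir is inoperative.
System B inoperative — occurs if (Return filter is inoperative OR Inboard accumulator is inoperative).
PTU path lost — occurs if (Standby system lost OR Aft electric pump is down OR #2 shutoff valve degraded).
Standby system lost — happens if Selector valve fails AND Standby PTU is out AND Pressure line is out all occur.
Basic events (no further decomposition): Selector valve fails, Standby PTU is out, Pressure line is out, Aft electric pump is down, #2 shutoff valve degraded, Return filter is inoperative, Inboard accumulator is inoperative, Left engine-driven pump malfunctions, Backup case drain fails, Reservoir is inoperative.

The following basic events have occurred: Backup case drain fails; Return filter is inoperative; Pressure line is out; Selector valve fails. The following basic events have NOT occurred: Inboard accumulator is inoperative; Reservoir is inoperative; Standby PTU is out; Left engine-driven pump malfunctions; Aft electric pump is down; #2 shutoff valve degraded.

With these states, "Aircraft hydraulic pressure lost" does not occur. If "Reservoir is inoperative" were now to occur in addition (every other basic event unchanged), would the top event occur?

No

Counterfactual: set "Reservoir is inoperative" to occurred.
Standby system lost [AND]: Selector valve fails=occurs, Standby PTU is out=not, Pressure line is out=occurs → not all inputs occur → does not occur.
PTU path lost [OR]: Standby system lost=not, Aft electric pump is down=not, #2 shutoff valve degraded=not → no input occurs → does not occur.
System B inoperative [OR]: Return filter is inoperative=occurs, Inboard accumulator is inoperative=not → at least one input occurs → occurs.
Right circuit fails [AND]: System B inoperative=occurs, Left engine-driven pump malfunctions=not, Backup case drain fails=occurs, Reservoir is inoperative=occurs → not all inputs occur → does not occur.
Aircraft hydraulic pressure lost [OR]: PTU path lost=not, Right circuit fails=not → no input occurs → does not occur.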